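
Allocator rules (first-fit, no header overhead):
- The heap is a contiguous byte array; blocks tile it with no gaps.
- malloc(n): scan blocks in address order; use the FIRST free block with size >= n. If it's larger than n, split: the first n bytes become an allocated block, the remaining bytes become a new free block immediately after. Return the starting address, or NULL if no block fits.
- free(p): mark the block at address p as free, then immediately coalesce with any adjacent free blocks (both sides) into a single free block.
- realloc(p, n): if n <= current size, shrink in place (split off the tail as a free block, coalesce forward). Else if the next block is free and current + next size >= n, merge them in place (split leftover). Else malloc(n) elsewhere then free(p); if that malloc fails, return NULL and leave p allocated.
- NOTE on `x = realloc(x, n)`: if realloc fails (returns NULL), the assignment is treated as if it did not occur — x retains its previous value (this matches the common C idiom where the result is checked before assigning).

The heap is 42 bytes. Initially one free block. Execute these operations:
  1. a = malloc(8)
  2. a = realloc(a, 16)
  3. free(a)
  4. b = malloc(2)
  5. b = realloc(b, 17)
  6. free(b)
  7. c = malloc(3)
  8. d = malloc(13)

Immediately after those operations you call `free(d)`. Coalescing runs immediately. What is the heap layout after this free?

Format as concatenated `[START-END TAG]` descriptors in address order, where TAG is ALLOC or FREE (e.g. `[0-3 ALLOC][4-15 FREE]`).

Op 1: a = malloc(8) -> a = 0; heap: [0-7 ALLOC][8-41 FREE]
Op 2: a = realloc(a, 16) -> a = 0; heap: [0-15 ALLOC][16-41 FREE]
Op 3: free(a) -> (freed a); heap: [0-41 FREE]
Op 4: b = malloc(2) -> b = 0; heap: [0-1 ALLOC][2-41 FREE]
Op 5: b = realloc(b, 17) -> b = 0; heap: [0-16 ALLOC][17-41 FREE]
Op 6: free(b) -> (freed b); heap: [0-41 FREE]
Op 7: c = malloc(3) -> c = 0; heap: [0-2 ALLOC][3-41 FREE]
Op 8: d = malloc(13) -> d = 3; heap: [0-2 ALLOC][3-15 ALLOC][16-41 FREE]
free(d): d = 3 -> block [3-15 ALLOC]; mark free, coalesce with adjacent free neighbors -> [0-2 ALLOC][3-41 FREE]

Answer: [0-2 ALLOC][3-41 FREE]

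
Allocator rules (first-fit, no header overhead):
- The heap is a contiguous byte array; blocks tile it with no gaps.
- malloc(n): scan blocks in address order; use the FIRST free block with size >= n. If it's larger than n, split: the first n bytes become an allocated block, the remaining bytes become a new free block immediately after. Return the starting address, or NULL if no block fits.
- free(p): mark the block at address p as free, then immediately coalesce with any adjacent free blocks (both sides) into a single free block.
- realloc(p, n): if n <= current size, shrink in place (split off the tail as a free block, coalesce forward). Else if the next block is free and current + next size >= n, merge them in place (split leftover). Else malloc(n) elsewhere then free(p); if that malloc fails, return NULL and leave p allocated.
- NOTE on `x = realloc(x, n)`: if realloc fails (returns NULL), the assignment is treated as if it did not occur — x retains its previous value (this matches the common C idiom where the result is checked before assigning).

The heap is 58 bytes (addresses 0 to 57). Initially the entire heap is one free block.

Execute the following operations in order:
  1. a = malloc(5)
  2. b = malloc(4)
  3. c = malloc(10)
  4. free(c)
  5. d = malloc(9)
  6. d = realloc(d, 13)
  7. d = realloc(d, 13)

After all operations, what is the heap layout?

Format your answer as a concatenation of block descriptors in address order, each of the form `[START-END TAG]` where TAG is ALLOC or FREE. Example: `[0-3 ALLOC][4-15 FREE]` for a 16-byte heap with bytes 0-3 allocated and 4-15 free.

Op 1: a = malloc(5) -> a = 0; heap: [0-4 ALLOC][5-57 FREE]
Op 2: b = malloc(4) -> b = 5; heap: [0-4 ALLOC][5-8 ALLOC][9-57 FREE]
Op 3: c = malloc(10) -> c = 9; heap: [0-4 ALLOC][5-8 ALLOC][9-18 ALLOC][19-57 FREE]
Op 4: free(c) -> (freed c); heap: [0-4 ALLOC][5-8 ALLOC][9-57 FREE]
Op 5: d = malloc(9) -> d = 9; heap: [0-4 ALLOC][5-8 ALLOC][9-17 ALLOC][18-57 FREE]
Op 6: d = realloc(d, 13) -> d = 9; heap: [0-4 ALLOC][5-8 ALLOC][9-21 ALLOC][22-57 FREE]
Op 7: d = realloc(d, 13) -> d = 9; heap: [0-4 ALLOC][5-8 ALLOC][9-21 ALLOC][22-57 FREE]

Answer: [0-4 ALLOC][5-8 ALLOC][9-21 ALLOC][22-57 FREE]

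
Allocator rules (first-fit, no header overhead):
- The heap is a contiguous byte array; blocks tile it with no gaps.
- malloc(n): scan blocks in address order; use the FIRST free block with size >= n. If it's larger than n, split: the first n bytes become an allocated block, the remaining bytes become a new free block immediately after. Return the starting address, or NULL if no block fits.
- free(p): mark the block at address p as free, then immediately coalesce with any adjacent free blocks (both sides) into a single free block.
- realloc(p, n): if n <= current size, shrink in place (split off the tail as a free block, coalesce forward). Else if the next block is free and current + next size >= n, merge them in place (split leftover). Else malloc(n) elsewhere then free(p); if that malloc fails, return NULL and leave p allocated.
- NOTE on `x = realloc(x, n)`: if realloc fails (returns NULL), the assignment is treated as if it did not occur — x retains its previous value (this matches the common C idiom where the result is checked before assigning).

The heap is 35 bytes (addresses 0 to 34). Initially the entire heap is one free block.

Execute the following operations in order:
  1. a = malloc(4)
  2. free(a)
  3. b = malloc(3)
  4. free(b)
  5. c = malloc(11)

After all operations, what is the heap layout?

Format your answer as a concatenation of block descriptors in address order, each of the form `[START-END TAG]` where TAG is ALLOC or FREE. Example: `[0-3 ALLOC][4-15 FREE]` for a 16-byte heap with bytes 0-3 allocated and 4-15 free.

Answer: [0-10 ALLOC][11-34 FREE]

Derivation:
Op 1: a = malloc(4) -> a = 0; heap: [0-3 ALLOC][4-34 FREE]
Op 2: free(a) -> (freed a); heap: [0-34 FREE]
Op 3: b = malloc(3) -> b = 0; heap: [0-2 ALLOC][3-34 FREE]
Op 4: free(b) -> (freed b); heap: [0-34 FREE]
Op 5: c = malloc(11) -> c = 0; heap: [0-10 ALLOC][11-34 FREE]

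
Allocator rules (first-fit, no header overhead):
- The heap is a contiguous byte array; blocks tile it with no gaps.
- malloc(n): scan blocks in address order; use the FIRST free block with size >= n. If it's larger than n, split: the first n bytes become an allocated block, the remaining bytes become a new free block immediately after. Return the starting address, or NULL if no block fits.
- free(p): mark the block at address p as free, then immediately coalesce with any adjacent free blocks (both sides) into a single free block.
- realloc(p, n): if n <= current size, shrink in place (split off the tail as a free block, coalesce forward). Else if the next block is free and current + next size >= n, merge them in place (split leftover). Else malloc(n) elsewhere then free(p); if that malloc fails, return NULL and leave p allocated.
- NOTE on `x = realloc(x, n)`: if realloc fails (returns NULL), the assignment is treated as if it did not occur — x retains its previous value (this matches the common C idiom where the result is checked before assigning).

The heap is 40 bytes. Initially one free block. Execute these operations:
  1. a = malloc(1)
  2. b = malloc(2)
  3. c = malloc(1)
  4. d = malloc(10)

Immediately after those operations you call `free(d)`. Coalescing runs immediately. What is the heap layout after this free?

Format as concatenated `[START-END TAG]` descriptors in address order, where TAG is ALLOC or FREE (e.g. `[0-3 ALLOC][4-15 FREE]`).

Op 1: a = malloc(1) -> a = 0; heap: [0-0 ALLOC][1-39 FREE]
Op 2: b = malloc(2) -> b = 1; heap: [0-0 ALLOC][1-2 ALLOC][3-39 FREE]
Op 3: c = malloc(1) -> c = 3; heap: [0-0 ALLOC][1-2 ALLOC][3-3 ALLOC][4-39 FREE]
Op 4: d = malloc(10) -> d = 4; heap: [0-0 ALLOC][1-2 ALLOC][3-3 ALLOC][4-13 ALLOC][14-39 FREE]
free(d): d = 4 -> block [4-13 ALLOC]; mark free, coalesce with adjacent free neighbors -> [0-0 ALLOC][1-2 ALLOC][3-3 ALLOC][4-39 FREE]

Answer: [0-0 ALLOC][1-2 ALLOC][3-3 ALLOC][4-39 FREE]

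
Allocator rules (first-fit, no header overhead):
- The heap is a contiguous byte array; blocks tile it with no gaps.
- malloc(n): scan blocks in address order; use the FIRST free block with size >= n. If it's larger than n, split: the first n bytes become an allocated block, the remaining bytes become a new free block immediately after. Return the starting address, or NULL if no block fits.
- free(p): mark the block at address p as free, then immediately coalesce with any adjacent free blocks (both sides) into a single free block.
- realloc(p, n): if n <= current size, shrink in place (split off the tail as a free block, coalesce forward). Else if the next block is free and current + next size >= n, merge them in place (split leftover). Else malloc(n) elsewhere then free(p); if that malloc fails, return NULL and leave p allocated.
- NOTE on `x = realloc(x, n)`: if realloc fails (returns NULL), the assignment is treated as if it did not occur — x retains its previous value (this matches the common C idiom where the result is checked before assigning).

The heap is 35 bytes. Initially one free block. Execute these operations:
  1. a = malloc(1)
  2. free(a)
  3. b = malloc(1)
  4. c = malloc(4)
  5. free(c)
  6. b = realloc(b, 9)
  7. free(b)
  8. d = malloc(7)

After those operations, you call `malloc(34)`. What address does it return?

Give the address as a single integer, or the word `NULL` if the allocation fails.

Op 1: a = malloc(1) -> a = 0; heap: [0-0 ALLOC][1-34 FREE]
Op 2: free(a) -> (freed a); heap: [0-34 FREE]
Op 3: b = malloc(1) -> b = 0; heap: [0-0 ALLOC][1-34 FREE]
Op 4: c = malloc(4) -> c = 1; heap: [0-0 ALLOC][1-4 ALLOC][5-34 FREE]
Op 5: free(c) -> (freed c); heap: [0-0 ALLOC][1-34 FREE]
Op 6: b = realloc(b, 9) -> b = 0; heap: [0-8 ALLOC][9-34 FREE]
Op 7: free(b) -> (freed b); heap: [0-34 FREE]
Op 8: d = malloc(7) -> d = 0; heap: [0-6 ALLOC][7-34 FREE]
malloc(34): first-fit scan over [0-6 ALLOC][7-34 FREE] -> NULL

Answer: NULL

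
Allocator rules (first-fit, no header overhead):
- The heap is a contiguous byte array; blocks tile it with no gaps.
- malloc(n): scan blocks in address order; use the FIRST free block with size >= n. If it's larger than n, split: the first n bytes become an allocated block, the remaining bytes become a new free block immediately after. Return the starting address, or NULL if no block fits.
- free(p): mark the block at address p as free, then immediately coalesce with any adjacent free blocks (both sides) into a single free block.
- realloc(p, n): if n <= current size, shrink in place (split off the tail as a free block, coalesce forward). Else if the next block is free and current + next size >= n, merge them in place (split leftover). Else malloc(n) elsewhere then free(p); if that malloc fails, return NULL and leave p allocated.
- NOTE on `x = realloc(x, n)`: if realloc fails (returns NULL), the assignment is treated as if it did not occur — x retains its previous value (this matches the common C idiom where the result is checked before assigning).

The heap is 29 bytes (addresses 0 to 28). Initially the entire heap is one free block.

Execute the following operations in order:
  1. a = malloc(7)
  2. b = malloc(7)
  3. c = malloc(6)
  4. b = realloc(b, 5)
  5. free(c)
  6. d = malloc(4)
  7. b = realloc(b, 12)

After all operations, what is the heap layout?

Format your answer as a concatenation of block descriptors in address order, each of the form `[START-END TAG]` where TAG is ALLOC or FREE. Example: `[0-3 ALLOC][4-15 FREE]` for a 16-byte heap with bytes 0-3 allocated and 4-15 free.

Answer: [0-6 ALLOC][7-11 FREE][12-15 ALLOC][16-27 ALLOC][28-28 FREE]

Derivation:
Op 1: a = malloc(7) -> a = 0; heap: [0-6 ALLOC][7-28 FREE]
Op 2: b = malloc(7) -> b = 7; heap: [0-6 ALLOC][7-13 ALLOC][14-28 FREE]
Op 3: c = malloc(6) -> c = 14; heap: [0-6 ALLOC][7-13 ALLOC][14-19 ALLOC][20-28 FREE]
Op 4: b = realloc(b, 5) -> b = 7; heap: [0-6 ALLOC][7-11 ALLOC][12-13 FREE][14-19 ALLOC][20-28 FREE]
Op 5: free(c) -> (freed c); heap: [0-6 ALLOC][7-11 ALLOC][12-28 FREE]
Op 6: d = malloc(4) -> d = 12; heap: [0-6 ALLOC][7-11 ALLOC][12-15 ALLOC][16-28 FREE]
Op 7: b = realloc(b, 12) -> b = 16; heap: [0-6 ALLOC][7-11 FREE][12-15 ALLOC][16-27 ALLOC][28-28 FREE]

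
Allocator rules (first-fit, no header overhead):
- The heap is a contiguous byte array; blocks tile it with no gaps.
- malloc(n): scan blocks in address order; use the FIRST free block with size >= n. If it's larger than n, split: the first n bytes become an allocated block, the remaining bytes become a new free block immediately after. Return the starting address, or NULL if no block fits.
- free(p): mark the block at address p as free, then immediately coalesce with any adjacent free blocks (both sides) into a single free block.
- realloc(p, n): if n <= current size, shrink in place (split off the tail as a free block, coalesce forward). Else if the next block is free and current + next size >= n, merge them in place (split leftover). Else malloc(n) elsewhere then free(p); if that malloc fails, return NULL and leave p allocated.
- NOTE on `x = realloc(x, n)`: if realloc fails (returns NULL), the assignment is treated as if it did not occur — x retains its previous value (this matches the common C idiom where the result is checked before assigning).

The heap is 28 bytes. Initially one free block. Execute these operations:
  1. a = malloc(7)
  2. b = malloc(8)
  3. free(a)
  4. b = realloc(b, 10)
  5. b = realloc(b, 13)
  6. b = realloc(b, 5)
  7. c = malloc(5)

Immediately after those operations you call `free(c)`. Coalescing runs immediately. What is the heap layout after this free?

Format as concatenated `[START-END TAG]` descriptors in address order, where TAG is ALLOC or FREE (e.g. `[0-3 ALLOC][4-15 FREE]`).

Answer: [0-6 FREE][7-11 ALLOC][12-27 FREE]

Derivation:
Op 1: a = malloc(7) -> a = 0; heap: [0-6 ALLOC][7-27 FREE]
Op 2: b = malloc(8) -> b = 7; heap: [0-6 ALLOC][7-14 ALLOC][15-27 FREE]
Op 3: free(a) -> (freed a); heap: [0-6 FREE][7-14 ALLOC][15-27 FREE]
Op 4: b = realloc(b, 10) -> b = 7; heap: [0-6 FREE][7-16 ALLOC][17-27 FREE]
Op 5: b = realloc(b, 13) -> b = 7; heap: [0-6 FREE][7-19 ALLOC][20-27 FREE]
Op 6: b = realloc(b, 5) -> b = 7; heap: [0-6 FREE][7-11 ALLOC][12-27 FREE]
Op 7: c = malloc(5) -> c = 0; heap: [0-4 ALLOC][5-6 FREE][7-11 ALLOC][12-27 FREE]
free(c): c = 0 -> block [0-4 ALLOC]; mark free, coalesce with adjacent free neighbors -> [0-6 FREE][7-11 ALLOC][12-27 FREE]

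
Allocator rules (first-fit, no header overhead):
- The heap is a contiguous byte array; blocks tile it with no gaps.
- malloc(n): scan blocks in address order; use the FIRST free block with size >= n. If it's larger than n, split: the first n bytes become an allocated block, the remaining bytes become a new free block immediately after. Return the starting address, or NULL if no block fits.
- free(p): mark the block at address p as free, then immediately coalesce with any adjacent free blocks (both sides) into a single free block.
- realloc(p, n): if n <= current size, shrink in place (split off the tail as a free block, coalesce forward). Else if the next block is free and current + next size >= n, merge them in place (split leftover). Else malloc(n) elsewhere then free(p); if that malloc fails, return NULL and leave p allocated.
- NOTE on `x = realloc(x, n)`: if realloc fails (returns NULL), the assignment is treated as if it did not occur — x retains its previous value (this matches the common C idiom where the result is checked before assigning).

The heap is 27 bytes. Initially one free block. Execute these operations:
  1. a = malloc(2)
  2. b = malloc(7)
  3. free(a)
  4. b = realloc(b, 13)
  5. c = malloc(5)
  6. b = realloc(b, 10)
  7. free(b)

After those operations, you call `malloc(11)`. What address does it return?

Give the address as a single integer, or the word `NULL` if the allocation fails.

Answer: 0

Derivation:
Op 1: a = malloc(2) -> a = 0; heap: [0-1 ALLOC][2-26 FREE]
Op 2: b = malloc(7) -> b = 2; heap: [0-1 ALLOC][2-8 ALLOC][9-26 FREE]
Op 3: free(a) -> (freed a); heap: [0-1 FREE][2-8 ALLOC][9-26 FREE]
Op 4: b = realloc(b, 13) -> b = 2; heap: [0-1 FREE][2-14 ALLOC][15-26 FREE]
Op 5: c = malloc(5) -> c = 15; heap: [0-1 FREE][2-14 ALLOC][15-19 ALLOC][20-26 FREE]
Op 6: b = realloc(b, 10) -> b = 2; heap: [0-1 FREE][2-11 ALLOC][12-14 FREE][15-19 ALLOC][20-26 FREE]
Op 7: free(b) -> (freed b); heap: [0-14 FREE][15-19 ALLOC][20-26 FREE]
malloc(11): first-fit scan over [0-14 FREE][15-19 ALLOC][20-26 FREE] -> 0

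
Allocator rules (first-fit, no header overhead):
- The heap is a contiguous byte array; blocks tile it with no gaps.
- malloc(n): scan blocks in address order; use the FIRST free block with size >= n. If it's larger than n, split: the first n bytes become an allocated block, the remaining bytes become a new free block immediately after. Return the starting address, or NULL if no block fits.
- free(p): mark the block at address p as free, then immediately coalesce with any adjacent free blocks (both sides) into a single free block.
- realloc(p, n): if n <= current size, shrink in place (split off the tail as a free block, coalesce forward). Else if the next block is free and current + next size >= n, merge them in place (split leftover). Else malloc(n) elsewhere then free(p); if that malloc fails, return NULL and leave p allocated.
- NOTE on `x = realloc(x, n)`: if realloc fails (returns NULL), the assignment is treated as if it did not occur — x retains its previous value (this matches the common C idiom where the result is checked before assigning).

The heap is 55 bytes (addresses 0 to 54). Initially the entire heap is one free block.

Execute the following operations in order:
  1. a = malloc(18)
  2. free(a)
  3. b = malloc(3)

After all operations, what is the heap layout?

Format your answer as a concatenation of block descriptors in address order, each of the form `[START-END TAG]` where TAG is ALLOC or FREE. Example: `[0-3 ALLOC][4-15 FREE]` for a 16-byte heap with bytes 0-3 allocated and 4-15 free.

Op 1: a = malloc(18) -> a = 0; heap: [0-17 ALLOC][18-54 FREE]
Op 2: free(a) -> (freed a); heap: [0-54 FREE]
Op 3: b = malloc(3) -> b = 0; heap: [0-2 ALLOC][3-54 FREE]

Answer: [0-2 ALLOC][3-54 FREE]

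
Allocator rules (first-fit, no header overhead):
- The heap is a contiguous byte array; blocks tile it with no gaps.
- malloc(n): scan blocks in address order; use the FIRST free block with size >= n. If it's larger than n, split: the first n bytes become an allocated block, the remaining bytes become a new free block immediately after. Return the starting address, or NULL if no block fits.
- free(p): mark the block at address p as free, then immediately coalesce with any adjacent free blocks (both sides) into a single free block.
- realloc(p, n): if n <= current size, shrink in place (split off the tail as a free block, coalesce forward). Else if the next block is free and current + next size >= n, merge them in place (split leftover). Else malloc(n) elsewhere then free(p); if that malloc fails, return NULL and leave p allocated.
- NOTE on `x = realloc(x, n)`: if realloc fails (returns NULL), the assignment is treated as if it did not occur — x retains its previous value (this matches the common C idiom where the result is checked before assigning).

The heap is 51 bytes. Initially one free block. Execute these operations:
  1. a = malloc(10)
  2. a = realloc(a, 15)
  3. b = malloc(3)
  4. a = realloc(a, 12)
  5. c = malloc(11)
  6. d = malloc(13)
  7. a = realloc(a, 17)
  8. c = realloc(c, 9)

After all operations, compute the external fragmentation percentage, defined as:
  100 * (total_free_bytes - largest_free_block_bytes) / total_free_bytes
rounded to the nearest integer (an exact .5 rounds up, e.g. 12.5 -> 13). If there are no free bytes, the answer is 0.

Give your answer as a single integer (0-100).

Answer: 36

Derivation:
Op 1: a = malloc(10) -> a = 0; heap: [0-9 ALLOC][10-50 FREE]
Op 2: a = realloc(a, 15) -> a = 0; heap: [0-14 ALLOC][15-50 FREE]
Op 3: b = malloc(3) -> b = 15; heap: [0-14 ALLOC][15-17 ALLOC][18-50 FREE]
Op 4: a = realloc(a, 12) -> a = 0; heap: [0-11 ALLOC][12-14 FREE][15-17 ALLOC][18-50 FREE]
Op 5: c = malloc(11) -> c = 18; heap: [0-11 ALLOC][12-14 FREE][15-17 ALLOC][18-28 ALLOC][29-50 FREE]
Op 6: d = malloc(13) -> d = 29; heap: [0-11 ALLOC][12-14 FREE][15-17 ALLOC][18-28 ALLOC][29-41 ALLOC][42-50 FREE]
Op 7: a = realloc(a, 17) -> NULL (a unchanged); heap: [0-11 ALLOC][12-14 FREE][15-17 ALLOC][18-28 ALLOC][29-41 ALLOC][42-50 FREE]
Op 8: c = realloc(c, 9) -> c = 18; heap: [0-11 ALLOC][12-14 FREE][15-17 ALLOC][18-26 ALLOC][27-28 FREE][29-41 ALLOC][42-50 FREE]
Free blocks: [3 2 9] total_free=14 largest=9 -> 100*(14-9)/14 = 500/14 ≈ 35.714 -> rounds to 36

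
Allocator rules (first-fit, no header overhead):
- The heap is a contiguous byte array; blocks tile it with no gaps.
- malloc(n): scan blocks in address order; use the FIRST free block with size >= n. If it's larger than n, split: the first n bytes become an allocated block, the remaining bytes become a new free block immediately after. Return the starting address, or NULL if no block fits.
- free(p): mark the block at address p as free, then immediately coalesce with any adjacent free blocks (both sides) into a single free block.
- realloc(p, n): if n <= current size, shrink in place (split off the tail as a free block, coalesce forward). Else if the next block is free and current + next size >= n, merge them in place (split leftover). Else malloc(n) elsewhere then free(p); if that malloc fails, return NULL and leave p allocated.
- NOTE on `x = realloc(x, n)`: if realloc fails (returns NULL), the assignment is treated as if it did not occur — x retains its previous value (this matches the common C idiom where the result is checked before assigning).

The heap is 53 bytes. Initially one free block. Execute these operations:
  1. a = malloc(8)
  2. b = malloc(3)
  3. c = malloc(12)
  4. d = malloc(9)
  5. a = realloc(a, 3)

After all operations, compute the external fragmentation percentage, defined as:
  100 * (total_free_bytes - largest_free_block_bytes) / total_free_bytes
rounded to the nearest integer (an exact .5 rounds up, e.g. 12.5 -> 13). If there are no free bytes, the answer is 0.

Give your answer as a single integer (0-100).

Op 1: a = malloc(8) -> a = 0; heap: [0-7 ALLOC][8-52 FREE]
Op 2: b = malloc(3) -> b = 8; heap: [0-7 ALLOC][8-10 ALLOC][11-52 FREE]
Op 3: c = malloc(12) -> c = 11; heap: [0-7 ALLOC][8-10 ALLOC][11-22 ALLOC][23-52 FREE]
Op 4: d = malloc(9) -> d = 23; heap: [0-7 ALLOC][8-10 ALLOC][11-22 ALLOC][23-31 ALLOC][32-52 FREE]
Op 5: a = realloc(a, 3) -> a = 0; heap: [0-2 ALLOC][3-7 FREE][8-10 ALLOC][11-22 ALLOC][23-31 ALLOC][32-52 FREE]
Free blocks: [5 21] total_free=26 largest=21 -> 100*(26-21)/26 = 500/26 ≈ 19.231 -> rounds to 19

Answer: 19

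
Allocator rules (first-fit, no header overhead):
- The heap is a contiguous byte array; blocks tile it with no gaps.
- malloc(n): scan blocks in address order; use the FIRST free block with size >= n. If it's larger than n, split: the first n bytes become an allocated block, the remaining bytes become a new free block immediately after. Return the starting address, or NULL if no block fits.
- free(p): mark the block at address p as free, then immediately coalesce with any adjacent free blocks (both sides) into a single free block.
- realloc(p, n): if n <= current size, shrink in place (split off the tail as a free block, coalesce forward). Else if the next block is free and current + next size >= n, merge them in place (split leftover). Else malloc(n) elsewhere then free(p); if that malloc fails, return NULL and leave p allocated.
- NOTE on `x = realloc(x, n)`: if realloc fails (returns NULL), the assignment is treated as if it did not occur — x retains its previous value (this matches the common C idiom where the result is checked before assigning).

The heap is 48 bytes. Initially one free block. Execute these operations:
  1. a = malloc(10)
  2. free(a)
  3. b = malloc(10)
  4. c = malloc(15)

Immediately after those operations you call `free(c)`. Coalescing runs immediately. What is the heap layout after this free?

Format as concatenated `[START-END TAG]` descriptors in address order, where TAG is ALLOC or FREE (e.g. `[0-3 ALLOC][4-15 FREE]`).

Op 1: a = malloc(10) -> a = 0; heap: [0-9 ALLOC][10-47 FREE]
Op 2: free(a) -> (freed a); heap: [0-47 FREE]
Op 3: b = malloc(10) -> b = 0; heap: [0-9 ALLOC][10-47 FREE]
Op 4: c = malloc(15) -> c = 10; heap: [0-9 ALLOC][10-24 ALLOC][25-47 FREE]
free(c): c = 10 -> block [10-24 ALLOC]; mark free, coalesce with adjacent free neighbors -> [0-9 ALLOC][10-47 FREE]

Answer: [0-9 ALLOC][10-47 FREE]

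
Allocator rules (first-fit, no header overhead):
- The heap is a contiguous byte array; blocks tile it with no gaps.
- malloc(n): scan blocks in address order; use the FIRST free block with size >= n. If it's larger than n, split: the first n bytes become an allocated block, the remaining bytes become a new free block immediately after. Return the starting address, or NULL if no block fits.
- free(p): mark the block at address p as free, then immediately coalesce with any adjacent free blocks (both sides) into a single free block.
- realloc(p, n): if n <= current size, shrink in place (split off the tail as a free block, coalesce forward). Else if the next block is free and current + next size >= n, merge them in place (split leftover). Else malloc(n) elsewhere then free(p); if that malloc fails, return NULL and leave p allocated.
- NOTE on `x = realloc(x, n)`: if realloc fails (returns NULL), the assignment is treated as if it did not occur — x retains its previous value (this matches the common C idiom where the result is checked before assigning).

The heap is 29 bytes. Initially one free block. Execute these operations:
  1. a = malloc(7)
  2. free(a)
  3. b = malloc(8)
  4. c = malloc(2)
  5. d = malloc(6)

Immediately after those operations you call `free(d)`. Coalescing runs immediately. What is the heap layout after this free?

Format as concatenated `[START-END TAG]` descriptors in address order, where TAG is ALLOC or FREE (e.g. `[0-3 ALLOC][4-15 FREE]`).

Op 1: a = malloc(7) -> a = 0; heap: [0-6 ALLOC][7-28 FREE]
Op 2: free(a) -> (freed a); heap: [0-28 FREE]
Op 3: b = malloc(8) -> b = 0; heap: [0-7 ALLOC][8-28 FREE]
Op 4: c = malloc(2) -> c = 8; heap: [0-7 ALLOC][8-9 ALLOC][10-28 FREE]
Op 5: d = malloc(6) -> d = 10; heap: [0-7 ALLOC][8-9 ALLOC][10-15 ALLOC][16-28 FREE]
free(d): d = 10 -> block [10-15 ALLOC]; mark free, coalesce with adjacent free neighbors -> [0-7 ALLOC][8-9 ALLOC][10-28 FREE]

Answer: [0-7 ALLOC][8-9 ALLOC][10-28 FREE]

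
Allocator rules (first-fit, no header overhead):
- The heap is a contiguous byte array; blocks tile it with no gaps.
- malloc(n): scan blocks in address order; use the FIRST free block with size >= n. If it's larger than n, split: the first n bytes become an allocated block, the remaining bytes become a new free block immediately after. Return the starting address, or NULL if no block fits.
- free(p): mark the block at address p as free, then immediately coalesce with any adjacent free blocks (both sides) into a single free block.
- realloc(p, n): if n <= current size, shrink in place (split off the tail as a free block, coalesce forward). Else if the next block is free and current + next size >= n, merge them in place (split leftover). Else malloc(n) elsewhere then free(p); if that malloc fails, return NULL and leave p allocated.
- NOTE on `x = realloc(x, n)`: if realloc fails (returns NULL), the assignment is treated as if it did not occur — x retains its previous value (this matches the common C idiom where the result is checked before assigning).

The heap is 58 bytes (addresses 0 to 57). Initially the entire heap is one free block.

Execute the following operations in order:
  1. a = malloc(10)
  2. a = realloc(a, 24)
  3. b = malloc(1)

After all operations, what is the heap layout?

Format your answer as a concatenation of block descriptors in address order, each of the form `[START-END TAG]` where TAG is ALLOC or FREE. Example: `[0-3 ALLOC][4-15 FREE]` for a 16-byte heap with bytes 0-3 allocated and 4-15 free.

Answer: [0-23 ALLOC][24-24 ALLOC][25-57 FREE]

Derivation:
Op 1: a = malloc(10) -> a = 0; heap: [0-9 ALLOC][10-57 FREE]
Op 2: a = realloc(a, 24) -> a = 0; heap: [0-23 ALLOC][24-57 FREE]
Op 3: b = malloc(1) -> b = 24; heap: [0-23 ALLOC][24-24 ALLOC][25-57 FREE]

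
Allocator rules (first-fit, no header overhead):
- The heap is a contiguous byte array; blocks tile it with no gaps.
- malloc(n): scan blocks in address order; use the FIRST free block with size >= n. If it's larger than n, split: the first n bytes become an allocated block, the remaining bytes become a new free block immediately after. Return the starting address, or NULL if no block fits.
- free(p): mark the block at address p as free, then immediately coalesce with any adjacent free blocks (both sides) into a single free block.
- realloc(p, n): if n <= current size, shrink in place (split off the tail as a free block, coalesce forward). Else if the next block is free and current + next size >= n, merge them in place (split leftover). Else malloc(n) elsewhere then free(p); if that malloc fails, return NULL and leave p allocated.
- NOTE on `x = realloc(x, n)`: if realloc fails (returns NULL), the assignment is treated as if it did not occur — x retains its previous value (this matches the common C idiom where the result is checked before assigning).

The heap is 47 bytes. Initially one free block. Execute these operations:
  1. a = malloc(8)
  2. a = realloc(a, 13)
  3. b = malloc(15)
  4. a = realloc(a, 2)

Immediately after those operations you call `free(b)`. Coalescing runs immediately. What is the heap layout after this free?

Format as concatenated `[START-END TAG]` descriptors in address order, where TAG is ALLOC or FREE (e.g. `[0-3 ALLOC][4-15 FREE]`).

Answer: [0-1 ALLOC][2-46 FREE]

Derivation:
Op 1: a = malloc(8) -> a = 0; heap: [0-7 ALLOC][8-46 FREE]
Op 2: a = realloc(a, 13) -> a = 0; heap: [0-12 ALLOC][13-46 FREE]
Op 3: b = malloc(15) -> b = 13; heap: [0-12 ALLOC][13-27 ALLOC][28-46 FREE]
Op 4: a = realloc(a, 2) -> a = 0; heap: [0-1 ALLOC][2-12 FREE][13-27 ALLOC][28-46 FREE]
free(b): b = 13 -> block [13-27 ALLOC]; mark free, coalesce with adjacent free neighbors -> [0-1 ALLOC][2-46 FREE]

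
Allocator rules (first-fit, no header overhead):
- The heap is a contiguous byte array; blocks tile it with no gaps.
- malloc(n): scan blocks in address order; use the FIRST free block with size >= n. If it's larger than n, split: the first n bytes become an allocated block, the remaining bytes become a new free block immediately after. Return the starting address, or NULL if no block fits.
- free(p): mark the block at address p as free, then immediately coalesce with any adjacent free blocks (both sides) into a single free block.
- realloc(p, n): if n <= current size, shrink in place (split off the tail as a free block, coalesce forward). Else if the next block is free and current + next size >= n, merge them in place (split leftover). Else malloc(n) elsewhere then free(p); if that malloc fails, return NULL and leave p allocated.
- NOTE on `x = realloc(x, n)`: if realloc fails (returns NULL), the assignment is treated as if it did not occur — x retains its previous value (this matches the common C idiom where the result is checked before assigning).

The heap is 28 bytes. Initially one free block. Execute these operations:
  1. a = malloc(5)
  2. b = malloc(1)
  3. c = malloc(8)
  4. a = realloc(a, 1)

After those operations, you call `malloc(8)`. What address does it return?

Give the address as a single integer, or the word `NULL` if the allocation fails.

Answer: 14

Derivation:
Op 1: a = malloc(5) -> a = 0; heap: [0-4 ALLOC][5-27 FREE]
Op 2: b = malloc(1) -> b = 5; heap: [0-4 ALLOC][5-5 ALLOC][6-27 FREE]
Op 3: c = malloc(8) -> c = 6; heap: [0-4 ALLOC][5-5 ALLOC][6-13 ALLOC][14-27 FREE]
Op 4: a = realloc(a, 1) -> a = 0; heap: [0-0 ALLOC][1-4 FREE][5-5 ALLOC][6-13 ALLOC][14-27 FREE]
malloc(8): first-fit scan over [0-0 ALLOC][1-4 FREE][5-5 ALLOC][6-13 ALLOC][14-27 FREE] -> 14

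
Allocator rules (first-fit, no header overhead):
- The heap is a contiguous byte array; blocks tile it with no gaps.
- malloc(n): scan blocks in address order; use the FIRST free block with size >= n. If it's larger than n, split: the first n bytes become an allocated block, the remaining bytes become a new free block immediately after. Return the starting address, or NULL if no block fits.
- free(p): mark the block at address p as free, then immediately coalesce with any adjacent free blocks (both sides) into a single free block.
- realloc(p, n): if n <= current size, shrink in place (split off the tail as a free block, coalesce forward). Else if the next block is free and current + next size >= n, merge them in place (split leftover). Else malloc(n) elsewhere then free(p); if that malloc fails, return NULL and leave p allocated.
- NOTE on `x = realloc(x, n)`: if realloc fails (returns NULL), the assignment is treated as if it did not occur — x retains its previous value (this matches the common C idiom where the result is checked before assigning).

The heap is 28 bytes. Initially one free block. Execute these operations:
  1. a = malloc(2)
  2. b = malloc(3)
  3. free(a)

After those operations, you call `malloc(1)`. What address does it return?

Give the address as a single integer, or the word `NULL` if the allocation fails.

Op 1: a = malloc(2) -> a = 0; heap: [0-1 ALLOC][2-27 FREE]
Op 2: b = malloc(3) -> b = 2; heap: [0-1 ALLOC][2-4 ALLOC][5-27 FREE]
Op 3: free(a) -> (freed a); heap: [0-1 FREE][2-4 ALLOC][5-27 FREE]
malloc(1): first-fit scan over [0-1 FREE][2-4 ALLOC][5-27 FREE] -> 0

Answer: 0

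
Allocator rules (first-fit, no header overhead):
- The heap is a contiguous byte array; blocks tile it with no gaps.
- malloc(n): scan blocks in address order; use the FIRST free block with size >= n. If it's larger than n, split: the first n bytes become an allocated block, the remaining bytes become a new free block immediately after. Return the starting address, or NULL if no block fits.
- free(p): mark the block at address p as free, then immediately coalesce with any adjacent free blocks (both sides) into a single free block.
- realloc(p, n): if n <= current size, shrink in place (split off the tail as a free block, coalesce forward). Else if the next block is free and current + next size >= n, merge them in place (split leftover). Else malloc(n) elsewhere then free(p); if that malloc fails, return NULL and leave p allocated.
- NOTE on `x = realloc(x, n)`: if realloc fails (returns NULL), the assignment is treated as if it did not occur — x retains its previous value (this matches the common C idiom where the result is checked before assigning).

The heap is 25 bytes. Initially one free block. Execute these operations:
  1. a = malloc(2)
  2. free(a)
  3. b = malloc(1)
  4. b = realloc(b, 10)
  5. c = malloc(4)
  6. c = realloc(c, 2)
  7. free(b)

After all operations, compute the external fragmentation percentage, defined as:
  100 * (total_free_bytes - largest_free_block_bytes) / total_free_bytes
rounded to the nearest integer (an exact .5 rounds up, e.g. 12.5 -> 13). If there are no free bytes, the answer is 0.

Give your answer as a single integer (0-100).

Op 1: a = malloc(2) -> a = 0; heap: [0-1 ALLOC][2-24 FREE]
Op 2: free(a) -> (freed a); heap: [0-24 FREE]
Op 3: b = malloc(1) -> b = 0; heap: [0-0 ALLOC][1-24 FREE]
Op 4: b = realloc(b, 10) -> b = 0; heap: [0-9 ALLOC][10-24 FREE]
Op 5: c = malloc(4) -> c = 10; heap: [0-9 ALLOC][10-13 ALLOC][14-24 FREE]
Op 6: c = realloc(c, 2) -> c = 10; heap: [0-9 ALLOC][10-11 ALLOC][12-24 FREE]
Op 7: free(b) -> (freed b); heap: [0-9 FREE][10-11 ALLOC][12-24 FREE]
Free blocks: [10 13] total_free=23 largest=13 -> 100*(23-13)/23 = 1000/23 ≈ 43.478 -> rounds to 43

Answer: 43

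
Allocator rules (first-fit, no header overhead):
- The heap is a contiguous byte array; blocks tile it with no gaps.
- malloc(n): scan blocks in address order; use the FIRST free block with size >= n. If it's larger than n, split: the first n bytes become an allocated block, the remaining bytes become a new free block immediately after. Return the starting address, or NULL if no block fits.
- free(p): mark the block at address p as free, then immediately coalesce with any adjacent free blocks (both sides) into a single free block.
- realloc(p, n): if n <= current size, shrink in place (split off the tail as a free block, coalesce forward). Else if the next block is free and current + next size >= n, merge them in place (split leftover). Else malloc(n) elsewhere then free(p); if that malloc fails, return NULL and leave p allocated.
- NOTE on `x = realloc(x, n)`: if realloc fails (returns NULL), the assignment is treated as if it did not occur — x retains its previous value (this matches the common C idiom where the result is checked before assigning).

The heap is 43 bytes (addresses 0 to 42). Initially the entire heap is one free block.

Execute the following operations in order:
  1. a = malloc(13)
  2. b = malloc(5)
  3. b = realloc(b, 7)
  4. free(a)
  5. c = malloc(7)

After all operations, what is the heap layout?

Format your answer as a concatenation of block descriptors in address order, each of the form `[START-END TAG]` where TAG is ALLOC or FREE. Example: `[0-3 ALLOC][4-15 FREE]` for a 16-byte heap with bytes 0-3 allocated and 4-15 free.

Answer: [0-6 ALLOC][7-12 FREE][13-19 ALLOC][20-42 FREE]

Derivation:
Op 1: a = malloc(13) -> a = 0; heap: [0-12 ALLOC][13-42 FREE]
Op 2: b = malloc(5) -> b = 13; heap: [0-12 ALLOC][13-17 ALLOC][18-42 FREE]
Op 3: b = realloc(b, 7) -> b = 13; heap: [0-12 ALLOC][13-19 ALLOC][20-42 FREE]
Op 4: free(a) -> (freed a); heap: [0-12 FREE][13-19 ALLOC][20-42 FREE]
Op 5: c = malloc(7) -> c = 0; heap: [0-6 ALLOC][7-12 FREE][13-19 ALLOC][20-42 FREE]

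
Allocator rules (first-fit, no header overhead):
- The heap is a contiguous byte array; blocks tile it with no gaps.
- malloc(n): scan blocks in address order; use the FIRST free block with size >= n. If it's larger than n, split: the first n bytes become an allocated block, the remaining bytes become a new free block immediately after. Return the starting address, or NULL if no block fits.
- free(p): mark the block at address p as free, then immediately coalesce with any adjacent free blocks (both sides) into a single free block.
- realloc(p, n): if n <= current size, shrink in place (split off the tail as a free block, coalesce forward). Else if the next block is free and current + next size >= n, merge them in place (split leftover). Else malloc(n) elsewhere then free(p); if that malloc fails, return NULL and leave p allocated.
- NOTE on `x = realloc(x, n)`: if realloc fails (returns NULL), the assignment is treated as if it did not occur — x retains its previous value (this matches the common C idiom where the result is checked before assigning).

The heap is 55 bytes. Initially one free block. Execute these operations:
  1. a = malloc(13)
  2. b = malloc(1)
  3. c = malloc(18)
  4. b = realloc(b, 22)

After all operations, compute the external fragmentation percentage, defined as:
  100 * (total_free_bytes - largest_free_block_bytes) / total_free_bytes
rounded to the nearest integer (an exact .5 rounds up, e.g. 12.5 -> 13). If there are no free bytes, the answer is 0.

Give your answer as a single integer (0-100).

Op 1: a = malloc(13) -> a = 0; heap: [0-12 ALLOC][13-54 FREE]
Op 2: b = malloc(1) -> b = 13; heap: [0-12 ALLOC][13-13 ALLOC][14-54 FREE]
Op 3: c = malloc(18) -> c = 14; heap: [0-12 ALLOC][13-13 ALLOC][14-31 ALLOC][32-54 FREE]
Op 4: b = realloc(b, 22) -> b = 32; heap: [0-12 ALLOC][13-13 FREE][14-31 ALLOC][32-53 ALLOC][54-54 FREE]
Free blocks: [1 1] total_free=2 largest=1 -> 100*(2-1)/2 = 100/2 = 50

Answer: 50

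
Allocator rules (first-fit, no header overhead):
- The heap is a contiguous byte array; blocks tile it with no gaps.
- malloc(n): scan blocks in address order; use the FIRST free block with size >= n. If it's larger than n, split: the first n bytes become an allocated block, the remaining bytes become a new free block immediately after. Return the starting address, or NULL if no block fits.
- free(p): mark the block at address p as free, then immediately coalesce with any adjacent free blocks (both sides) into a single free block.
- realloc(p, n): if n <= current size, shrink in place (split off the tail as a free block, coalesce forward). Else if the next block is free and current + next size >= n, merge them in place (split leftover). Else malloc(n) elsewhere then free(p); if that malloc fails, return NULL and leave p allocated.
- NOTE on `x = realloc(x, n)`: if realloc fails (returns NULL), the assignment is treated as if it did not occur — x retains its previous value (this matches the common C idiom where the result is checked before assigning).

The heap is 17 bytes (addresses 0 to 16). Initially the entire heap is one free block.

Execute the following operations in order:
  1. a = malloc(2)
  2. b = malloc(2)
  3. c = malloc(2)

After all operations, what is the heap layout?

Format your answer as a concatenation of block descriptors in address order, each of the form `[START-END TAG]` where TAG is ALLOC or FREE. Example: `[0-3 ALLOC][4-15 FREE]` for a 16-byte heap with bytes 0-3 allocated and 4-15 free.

Op 1: a = malloc(2) -> a = 0; heap: [0-1 ALLOC][2-16 FREE]
Op 2: b = malloc(2) -> b = 2; heap: [0-1 ALLOC][2-3 ALLOC][4-16 FREE]
Op 3: c = malloc(2) -> c = 4; heap: [0-1 ALLOC][2-3 ALLOC][4-5 ALLOC][6-16 FREE]

Answer: [0-1 ALLOC][2-3 ALLOC][4-5 ALLOC][6-16 FREE]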